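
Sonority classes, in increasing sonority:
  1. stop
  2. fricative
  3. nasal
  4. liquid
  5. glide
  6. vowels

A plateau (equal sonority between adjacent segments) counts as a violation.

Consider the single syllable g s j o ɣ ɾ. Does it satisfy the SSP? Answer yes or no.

Onset: /g/ is a stop (sonority 1), /s/ is a fricative (sonority 2), /j/ is a glide (sonority 5); then the nucleus /o/ (sonority 6).
Onset profile 1-2-5-6 — rises to the nucleus.
Coda: /ɣ/ is a fricative (sonority 2), /ɾ/ is a liquid (sonority 4).
Coda profile 6-2-4 — does not strictly fall throughout.

no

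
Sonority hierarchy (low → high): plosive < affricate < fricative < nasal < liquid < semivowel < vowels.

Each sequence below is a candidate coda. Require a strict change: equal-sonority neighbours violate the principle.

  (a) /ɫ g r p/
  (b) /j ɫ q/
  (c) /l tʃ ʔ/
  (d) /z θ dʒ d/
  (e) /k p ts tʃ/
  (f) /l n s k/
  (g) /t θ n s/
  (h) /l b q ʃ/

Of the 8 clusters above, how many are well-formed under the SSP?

(a) /ɫ g r p/: profile 5-1-5-1 — violates.
(b) /j ɫ q/: profile 6-5-1 — obeys.
(c) /l tʃ ʔ/: profile 5-2-1 — obeys.
(d) /z θ dʒ d/: profile 3-3-2-1 — violates.
(e) /k p ts tʃ/: profile 1-1-2-2 — violates.
(f) /l n s k/: profile 5-4-3-1 — obeys.
(g) /t θ n s/: profile 1-3-4-3 — violates.
(h) /l b q ʃ/: profile 5-1-1-3 — violates.

3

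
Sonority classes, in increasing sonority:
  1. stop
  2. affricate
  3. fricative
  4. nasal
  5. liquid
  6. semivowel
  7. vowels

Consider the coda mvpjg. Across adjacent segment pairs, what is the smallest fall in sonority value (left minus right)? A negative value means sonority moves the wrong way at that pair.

/m/: nasal = 4.
/v/: fricative = 3.
/p/: stop = 1.
/j/: semivowel = 6.
/g/: stop = 1.
/m/→/v/: change +1.
/v/→/p/: change +2.
/p/→/j/: change -5.
/j/→/g/: change +5.
Minimum = -5.

-5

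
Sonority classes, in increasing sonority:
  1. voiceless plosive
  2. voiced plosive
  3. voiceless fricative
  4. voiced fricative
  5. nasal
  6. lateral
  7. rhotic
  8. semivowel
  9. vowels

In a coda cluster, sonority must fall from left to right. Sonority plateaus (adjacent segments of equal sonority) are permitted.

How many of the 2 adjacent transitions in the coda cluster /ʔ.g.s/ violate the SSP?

2

/ʔ/: voiceless plosive = 1.
/g/: voiced plosive = 2.
/s/: voiceless fricative = 3.
/ʔ/→/g/: 1→2 (does not fall) — violation.
/g/→/s/: 2→3 (does not fall) — violation.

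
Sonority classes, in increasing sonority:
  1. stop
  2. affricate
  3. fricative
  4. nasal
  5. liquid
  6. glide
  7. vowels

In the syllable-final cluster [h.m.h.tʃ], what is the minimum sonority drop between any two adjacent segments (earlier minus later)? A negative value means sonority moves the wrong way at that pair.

-1

/h/: fricative = 3.
/m/: nasal = 4.
/h/: fricative = 3.
/tʃ/: affricate = 2.
/h/→/m/: change -1.
/m/→/h/: change +1.
/h/→/tʃ/: change +1.
Minimum = -1.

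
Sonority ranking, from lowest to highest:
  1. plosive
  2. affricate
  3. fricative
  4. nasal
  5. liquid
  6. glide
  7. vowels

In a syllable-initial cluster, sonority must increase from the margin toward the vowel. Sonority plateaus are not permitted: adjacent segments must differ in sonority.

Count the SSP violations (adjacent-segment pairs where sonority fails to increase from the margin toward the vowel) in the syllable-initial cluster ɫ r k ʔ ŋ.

/ɫ/ — liquid, sonority 5.
/r/ — liquid, sonority 5.
/k/ — plosive, sonority 1.
/ʔ/ — plosive, sonority 1.
/ŋ/ — nasal, sonority 4.
/ɫ/→/r/: 5→5 (plateau) — violation.
/r/→/k/: 5→1 (does not rise) — violation.
/k/→/ʔ/: 1→1 (plateau) — violation.
/ʔ/→/ŋ/: 1→4 (rises) — ok.

3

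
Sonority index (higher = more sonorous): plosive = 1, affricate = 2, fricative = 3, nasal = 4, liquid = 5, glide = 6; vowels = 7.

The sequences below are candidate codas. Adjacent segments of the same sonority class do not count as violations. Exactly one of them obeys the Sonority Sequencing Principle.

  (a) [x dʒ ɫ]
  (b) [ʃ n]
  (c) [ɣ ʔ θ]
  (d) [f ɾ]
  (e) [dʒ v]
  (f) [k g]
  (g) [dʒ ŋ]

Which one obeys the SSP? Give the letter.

f

(a) 3-2-5 → violates
(b) 3-4 → violates
(c) 3-1-3 → violates
(d) 3-5 → violates
(e) 2-3 → violates
(f) 1-1 → obeys
(g) 2-4 → violates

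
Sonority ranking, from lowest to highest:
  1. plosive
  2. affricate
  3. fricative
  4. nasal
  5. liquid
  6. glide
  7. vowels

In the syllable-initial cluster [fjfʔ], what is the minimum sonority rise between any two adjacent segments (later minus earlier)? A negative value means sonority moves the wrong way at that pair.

-3

/f/ — fricative, sonority 3.
/j/ — glide, sonority 6.
/f/ — fricative, sonority 3.
/ʔ/ — plosive, sonority 1.
/f/→/j/: change +3.
/j/→/f/: change -3.
/f/→/ʔ/: change -2.
Minimum = -3.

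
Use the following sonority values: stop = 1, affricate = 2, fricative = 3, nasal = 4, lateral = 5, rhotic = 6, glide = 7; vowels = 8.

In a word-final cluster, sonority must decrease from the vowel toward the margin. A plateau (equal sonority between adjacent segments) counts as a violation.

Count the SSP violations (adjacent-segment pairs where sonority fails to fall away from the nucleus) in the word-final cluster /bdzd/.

/b/ — stop, sonority 1.
/d/ — stop, sonority 1.
/z/ — fricative, sonority 3.
/d/ — stop, sonority 1.
/b/→/d/: 1→1 (plateau) — violation.
/d/→/z/: 1→3 (does not fall) — violation.
/z/→/d/: 3→1 (falls) — ok.

2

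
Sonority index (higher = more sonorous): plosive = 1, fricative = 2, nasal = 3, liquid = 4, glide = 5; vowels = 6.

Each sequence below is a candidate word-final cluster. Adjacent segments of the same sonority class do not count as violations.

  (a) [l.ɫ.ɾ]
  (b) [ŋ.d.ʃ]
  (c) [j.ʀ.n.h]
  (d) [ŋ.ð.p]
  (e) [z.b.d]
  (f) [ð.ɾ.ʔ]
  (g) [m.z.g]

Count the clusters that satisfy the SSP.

5

(a) [l.ɫ.ɾ]: profile 4-4-4 — obeys.
(b) [ŋ.d.ʃ]: profile 3-1-2 — violates.
(c) [j.ʀ.n.h]: profile 5-4-3-2 — obeys.
(d) [ŋ.ð.p]: profile 3-2-1 — obeys.
(e) [z.b.d]: profile 2-1-1 — obeys.
(f) [ð.ɾ.ʔ]: profile 2-4-1 — violates.
(g) [m.z.g]: profile 3-2-1 — obeys.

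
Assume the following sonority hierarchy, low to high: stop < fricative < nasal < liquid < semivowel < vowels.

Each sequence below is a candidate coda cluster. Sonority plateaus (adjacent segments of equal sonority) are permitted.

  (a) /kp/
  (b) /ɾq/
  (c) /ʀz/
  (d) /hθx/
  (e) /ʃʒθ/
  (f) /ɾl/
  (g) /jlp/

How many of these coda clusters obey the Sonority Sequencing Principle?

(a) sonority 1-1: well-formed.
(b) sonority 4-1: well-formed.
(c) sonority 4-2: well-formed.
(d) sonority 2-2-2: well-formed.
(e) sonority 2-2-2: well-formed.
(f) sonority 4-4: well-formed.
(g) sonority 5-4-1: well-formed.

7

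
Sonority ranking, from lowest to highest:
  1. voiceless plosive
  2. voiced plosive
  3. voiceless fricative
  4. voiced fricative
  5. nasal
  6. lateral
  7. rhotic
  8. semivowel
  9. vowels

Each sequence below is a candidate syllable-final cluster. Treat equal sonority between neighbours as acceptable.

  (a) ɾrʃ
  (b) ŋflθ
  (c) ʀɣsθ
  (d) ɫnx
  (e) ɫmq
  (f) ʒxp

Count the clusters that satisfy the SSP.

5

(a) sonority 7-7-3: well-formed.
(b) sonority 5-3-6-3: ill-formed.
(c) sonority 7-4-3-3: well-formed.
(d) sonority 6-5-3: well-formed.
(e) sonority 6-5-1: well-formed.
(f) sonority 4-3-1: well-formed.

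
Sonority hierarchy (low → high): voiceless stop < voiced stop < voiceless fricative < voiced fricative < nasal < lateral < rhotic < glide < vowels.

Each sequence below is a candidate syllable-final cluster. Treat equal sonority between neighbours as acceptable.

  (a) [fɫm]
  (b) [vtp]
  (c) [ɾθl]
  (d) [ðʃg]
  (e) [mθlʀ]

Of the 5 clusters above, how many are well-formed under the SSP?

(a) sonority 3-6-5: ill-formed.
(b) sonority 4-1-1: well-formed.
(c) sonority 7-3-6: ill-formed.
(d) sonority 4-3-2: well-formed.
(e) sonority 5-3-6-7: ill-formed.

2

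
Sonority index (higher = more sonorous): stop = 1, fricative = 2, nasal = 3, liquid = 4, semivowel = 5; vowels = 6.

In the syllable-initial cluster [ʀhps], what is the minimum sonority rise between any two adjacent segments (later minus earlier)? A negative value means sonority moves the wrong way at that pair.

-2

/ʀ/: liquid = 4.
/h/: fricative = 2.
/p/: stop = 1.
/s/: fricative = 2.
/ʀ/→/h/: change -2.
/h/→/p/: change -1.
/p/→/s/: change +1.
Minimum = -2.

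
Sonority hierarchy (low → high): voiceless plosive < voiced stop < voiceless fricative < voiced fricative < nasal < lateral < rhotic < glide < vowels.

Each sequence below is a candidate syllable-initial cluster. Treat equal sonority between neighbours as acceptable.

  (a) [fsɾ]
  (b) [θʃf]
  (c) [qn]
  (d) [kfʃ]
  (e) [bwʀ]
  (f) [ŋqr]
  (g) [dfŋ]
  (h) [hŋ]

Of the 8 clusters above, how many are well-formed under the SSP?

6

(a) sonority 3-3-7: well-formed.
(b) sonority 3-3-3: well-formed.
(c) sonority 1-5: well-formed.
(d) sonority 1-3-3: well-formed.
(e) sonority 2-8-7: ill-formed.
(f) sonority 5-1-7: ill-formed.
(g) sonority 2-3-5: well-formed.
(h) sonority 3-5: well-formed.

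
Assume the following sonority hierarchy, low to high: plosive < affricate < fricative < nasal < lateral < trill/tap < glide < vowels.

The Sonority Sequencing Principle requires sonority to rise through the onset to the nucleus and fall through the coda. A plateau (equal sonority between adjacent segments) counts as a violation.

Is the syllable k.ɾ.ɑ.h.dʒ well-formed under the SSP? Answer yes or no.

yes

Onset: /k/ is a plosive (sonority 1), /ɾ/ is a trill/tap (sonority 6); then the nucleus /ɑ/ (sonority 8).
Onset profile 1-6-8 — rises to the nucleus.
Coda: /h/ is a fricative (sonority 3), /dʒ/ is an affricate (sonority 2).
Coda profile 8-3-2 — falls from the nucleus.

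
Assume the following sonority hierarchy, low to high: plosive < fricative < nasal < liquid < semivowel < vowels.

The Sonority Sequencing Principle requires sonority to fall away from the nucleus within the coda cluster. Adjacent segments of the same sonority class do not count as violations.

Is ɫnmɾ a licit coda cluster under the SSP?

/ɫ/ — liquid, sonority 4.
/n/ — nasal, sonority 3.
/m/ — nasal, sonority 3.
/ɾ/ — liquid, sonority 4.
The profile is 4-3-3-4. Between /m/ (3) and /ɾ/ (4) sonority does not fall, so the cluster violates the SSP.

no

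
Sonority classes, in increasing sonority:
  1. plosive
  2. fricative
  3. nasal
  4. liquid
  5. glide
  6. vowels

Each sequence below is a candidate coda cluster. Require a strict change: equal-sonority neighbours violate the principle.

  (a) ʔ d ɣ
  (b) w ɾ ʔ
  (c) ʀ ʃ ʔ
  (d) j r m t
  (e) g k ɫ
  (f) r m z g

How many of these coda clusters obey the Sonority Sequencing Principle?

(a) sonority 1-1-2: ill-formed.
(b) sonority 5-4-1: well-formed.
(c) sonority 4-2-1: well-formed.
(d) sonority 5-4-3-1: well-formed.
(e) sonority 1-1-4: ill-formed.
(f) sonority 4-3-2-1: well-formed.

4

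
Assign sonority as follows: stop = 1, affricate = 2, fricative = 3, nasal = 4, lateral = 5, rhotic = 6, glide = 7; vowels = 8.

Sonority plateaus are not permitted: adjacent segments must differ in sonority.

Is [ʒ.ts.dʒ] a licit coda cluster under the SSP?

no

/ʒ/ — fricative, sonority 3.
/ts/ — affricate, sonority 2.
/dʒ/ — affricate, sonority 2.
The profile is 3-2-2. Between /ts/ (2) and /dʒ/ (2) sonority does not fall, so the cluster violates the SSP.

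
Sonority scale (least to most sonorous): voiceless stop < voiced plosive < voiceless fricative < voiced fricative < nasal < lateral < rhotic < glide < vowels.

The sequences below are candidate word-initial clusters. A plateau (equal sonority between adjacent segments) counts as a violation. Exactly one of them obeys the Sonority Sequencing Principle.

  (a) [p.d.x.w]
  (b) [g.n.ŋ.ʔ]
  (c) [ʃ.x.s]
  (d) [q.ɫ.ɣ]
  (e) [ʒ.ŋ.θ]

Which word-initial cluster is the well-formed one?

a

(a) 1-2-3-8 → obeys
(b) 2-5-5-1 → violates
(c) 3-3-3 → violates
(d) 1-6-4 → violates
(e) 4-5-3 → violates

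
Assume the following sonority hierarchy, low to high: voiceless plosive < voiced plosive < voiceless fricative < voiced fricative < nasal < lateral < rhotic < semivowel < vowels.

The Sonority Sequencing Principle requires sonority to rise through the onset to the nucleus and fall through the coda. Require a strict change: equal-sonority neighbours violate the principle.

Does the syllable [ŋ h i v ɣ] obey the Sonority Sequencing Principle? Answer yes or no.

Onset: /ŋ/ is a nasal (sonority 5), /h/ is a voiceless fricative (sonority 3); then the nucleus /i/ (sonority 9).
Onset profile 5-3-9 — does not strictly rise throughout.
Coda: /v/ is a voiced fricative (sonority 4), /ɣ/ is a voiced fricative (sonority 4).
Coda profile 9-4-4 — does not strictly fall throughout.

no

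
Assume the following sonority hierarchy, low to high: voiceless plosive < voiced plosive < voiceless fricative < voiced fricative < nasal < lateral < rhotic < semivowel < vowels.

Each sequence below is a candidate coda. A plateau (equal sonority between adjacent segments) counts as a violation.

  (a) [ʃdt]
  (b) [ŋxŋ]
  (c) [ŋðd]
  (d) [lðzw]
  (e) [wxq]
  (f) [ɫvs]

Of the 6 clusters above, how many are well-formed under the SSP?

(a) [ʃdt]: profile 3-2-1 — obeys.
(b) [ŋxŋ]: profile 5-3-5 — violates.
(c) [ŋðd]: profile 5-4-2 — obeys.
(d) [lðzw]: profile 6-4-4-8 — violates.
(e) [wxq]: profile 8-3-1 — obeys.
(f) [ɫvs]: profile 6-4-3 — obeys.

4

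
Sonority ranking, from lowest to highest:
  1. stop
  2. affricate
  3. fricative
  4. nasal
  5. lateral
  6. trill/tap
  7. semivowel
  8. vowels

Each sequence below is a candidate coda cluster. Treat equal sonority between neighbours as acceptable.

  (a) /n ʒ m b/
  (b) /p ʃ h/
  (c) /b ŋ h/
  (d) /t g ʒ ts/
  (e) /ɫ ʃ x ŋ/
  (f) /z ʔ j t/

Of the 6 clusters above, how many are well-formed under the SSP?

0

(a) 4-3-4-1 → violates
(b) 1-3-3 → violates
(c) 1-4-3 → violates
(d) 1-1-3-2 → violates
(e) 5-3-3-4 → violates
(f) 3-1-7-1 → violates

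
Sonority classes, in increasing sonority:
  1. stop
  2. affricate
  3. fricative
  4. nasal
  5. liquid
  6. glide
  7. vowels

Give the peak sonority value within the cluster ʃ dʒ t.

/ʃ/ is a fricative (sonority 3).
/dʒ/ is an affricate (sonority 2).
/t/ is a stop (sonority 1).
The maximum is 3.

3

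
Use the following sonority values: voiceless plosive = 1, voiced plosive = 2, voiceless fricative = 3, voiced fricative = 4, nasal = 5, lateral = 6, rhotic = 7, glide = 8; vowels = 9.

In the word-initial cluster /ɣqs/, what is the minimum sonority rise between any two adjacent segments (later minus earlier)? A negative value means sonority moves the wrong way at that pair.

-3

/ɣ/: voiced fricative = 4.
/q/: voiceless plosive = 1.
/s/: voiceless fricative = 3.
/ɣ/→/q/: change -3.
/q/→/s/: change +2.
Minimum = -3.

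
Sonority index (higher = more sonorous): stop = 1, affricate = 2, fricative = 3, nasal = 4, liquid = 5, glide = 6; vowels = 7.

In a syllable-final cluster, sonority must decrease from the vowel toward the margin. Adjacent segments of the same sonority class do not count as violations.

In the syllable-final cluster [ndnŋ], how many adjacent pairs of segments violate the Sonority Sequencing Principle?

/n/ is a nasal (sonority 4).
/d/ is a stop (sonority 1).
/n/ is a nasal (sonority 4).
/ŋ/ is a nasal (sonority 4).
/n/→/d/: 4→1 (falls) — ok.
/d/→/n/: 1→4 (does not fall) — violation.
/n/→/ŋ/: 4→4 (plateau, allowed) — ok.

1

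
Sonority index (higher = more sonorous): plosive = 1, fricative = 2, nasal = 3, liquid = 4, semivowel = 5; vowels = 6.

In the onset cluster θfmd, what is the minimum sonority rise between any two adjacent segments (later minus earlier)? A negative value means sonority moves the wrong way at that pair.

/θ/: fricative = 2.
/f/: fricative = 2.
/m/: nasal = 3.
/d/: plosive = 1.
/θ/→/f/: change +0.
/f/→/m/: change +1.
/m/→/d/: change -2.
Minimum = -2.

-2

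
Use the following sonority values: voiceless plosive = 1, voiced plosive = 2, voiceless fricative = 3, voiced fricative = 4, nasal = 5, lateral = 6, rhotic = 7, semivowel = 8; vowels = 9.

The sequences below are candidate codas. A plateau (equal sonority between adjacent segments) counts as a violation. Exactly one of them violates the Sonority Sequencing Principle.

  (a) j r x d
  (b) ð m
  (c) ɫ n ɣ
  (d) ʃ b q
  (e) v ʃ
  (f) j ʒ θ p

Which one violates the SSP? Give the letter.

b

(a) 8-7-3-2 → obeys
(b) 4-5 → violates
(c) 6-5-4 → obeys
(d) 3-2-1 → obeys
(e) 4-3 → obeys
(f) 8-4-3-1 → obeys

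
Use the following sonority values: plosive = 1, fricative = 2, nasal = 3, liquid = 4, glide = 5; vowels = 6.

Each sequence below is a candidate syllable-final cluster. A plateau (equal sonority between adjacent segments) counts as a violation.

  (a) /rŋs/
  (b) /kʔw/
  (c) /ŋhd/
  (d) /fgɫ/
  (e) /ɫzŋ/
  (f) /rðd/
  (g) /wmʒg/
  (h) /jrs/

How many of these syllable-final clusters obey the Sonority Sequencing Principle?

5

(a) sonority 4-3-2: well-formed.
(b) sonority 1-1-5: ill-formed.
(c) sonority 3-2-1: well-formed.
(d) sonority 2-1-4: ill-formed.
(e) sonority 4-2-3: ill-formed.
(f) sonority 4-2-1: well-formed.
(g) sonority 5-3-2-1: well-formed.
(h) sonority 5-4-2: well-formed.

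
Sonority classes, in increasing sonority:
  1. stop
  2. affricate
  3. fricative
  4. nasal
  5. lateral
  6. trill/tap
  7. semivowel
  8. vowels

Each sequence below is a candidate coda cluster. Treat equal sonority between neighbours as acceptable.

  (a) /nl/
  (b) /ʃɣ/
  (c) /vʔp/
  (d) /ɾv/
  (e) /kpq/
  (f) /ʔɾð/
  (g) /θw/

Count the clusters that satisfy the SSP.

(a) 4-5 → violates
(b) 3-3 → obeys
(c) 3-1-1 → obeys
(d) 6-3 → obeys
(e) 1-1-1 → obeys
(f) 1-6-3 → violates
(g) 3-7 → violates

4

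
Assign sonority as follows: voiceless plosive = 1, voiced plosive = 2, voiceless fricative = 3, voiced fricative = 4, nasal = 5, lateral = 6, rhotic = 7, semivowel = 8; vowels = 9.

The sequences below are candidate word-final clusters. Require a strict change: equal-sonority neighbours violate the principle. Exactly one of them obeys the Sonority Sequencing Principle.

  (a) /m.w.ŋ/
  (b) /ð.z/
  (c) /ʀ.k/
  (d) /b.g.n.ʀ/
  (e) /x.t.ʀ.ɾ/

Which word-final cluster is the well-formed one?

(a) /m.w.ŋ/: profile 5-8-5 — violates.
(b) /ð.z/: profile 4-4 — violates.
(c) /ʀ.k/: profile 7-1 — obeys.
(d) /b.g.n.ʀ/: profile 2-2-5-7 — violates.
(e) /x.t.ʀ.ɾ/: profile 3-1-7-7 — violates.

c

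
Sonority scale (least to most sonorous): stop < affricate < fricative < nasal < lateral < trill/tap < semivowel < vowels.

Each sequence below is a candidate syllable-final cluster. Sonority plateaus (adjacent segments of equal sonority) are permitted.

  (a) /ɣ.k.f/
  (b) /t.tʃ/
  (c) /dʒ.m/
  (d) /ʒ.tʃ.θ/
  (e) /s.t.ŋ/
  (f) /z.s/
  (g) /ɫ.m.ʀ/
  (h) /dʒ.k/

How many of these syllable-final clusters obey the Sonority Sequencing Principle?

2

(a) /ɣ.k.f/: profile 3-1-3 — violates.
(b) /t.tʃ/: profile 1-2 — violates.
(c) /dʒ.m/: profile 2-4 — violates.
(d) /ʒ.tʃ.θ/: profile 3-2-3 — violates.
(e) /s.t.ŋ/: profile 3-1-4 — violates.
(f) /z.s/: profile 3-3 — obeys.
(g) /ɫ.m.ʀ/: profile 5-4-6 — violates.
(h) /dʒ.k/: profile 2-1 — obeys.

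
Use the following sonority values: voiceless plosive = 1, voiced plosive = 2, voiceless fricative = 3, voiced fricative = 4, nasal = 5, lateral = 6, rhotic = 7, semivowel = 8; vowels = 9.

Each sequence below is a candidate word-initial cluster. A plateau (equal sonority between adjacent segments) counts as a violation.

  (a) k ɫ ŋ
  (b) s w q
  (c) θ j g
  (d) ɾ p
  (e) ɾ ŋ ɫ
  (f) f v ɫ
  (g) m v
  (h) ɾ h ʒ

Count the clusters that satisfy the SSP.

(a) sonority 1-6-5: ill-formed.
(b) sonority 3-8-1: ill-formed.
(c) sonority 3-8-2: ill-formed.
(d) sonority 7-1: ill-formed.
(e) sonority 7-5-6: ill-formed.
(f) sonority 3-4-6: well-formed.
(g) sonority 5-4: ill-formed.
(h) sonority 7-3-4: ill-formed.

1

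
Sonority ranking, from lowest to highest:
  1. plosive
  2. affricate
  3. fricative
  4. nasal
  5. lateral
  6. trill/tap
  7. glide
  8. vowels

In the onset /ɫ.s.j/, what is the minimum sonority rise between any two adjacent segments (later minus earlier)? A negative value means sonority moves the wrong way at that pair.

-2

/ɫ/: lateral = 5.
/s/: fricative = 3.
/j/: glide = 7.
/ɫ/→/s/: change -2.
/s/→/j/: change +4.
Minimum = -2.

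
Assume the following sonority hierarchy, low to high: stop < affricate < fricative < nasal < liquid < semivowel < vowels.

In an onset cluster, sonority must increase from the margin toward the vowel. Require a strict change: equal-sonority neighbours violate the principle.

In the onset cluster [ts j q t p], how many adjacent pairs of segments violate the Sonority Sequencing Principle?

3

/ts/ — affricate, sonority 2.
/j/ — semivowel, sonority 6.
/q/ — stop, sonority 1.
/t/ — stop, sonority 1.
/p/ — stop, sonority 1.
/ts/→/j/: 2→6 (rises) — ok.
/j/→/q/: 6→1 (does not rise) — violation.
/q/→/t/: 1→1 (plateau) — violation.
/t/→/p/: 1→1 (plateau) — violation.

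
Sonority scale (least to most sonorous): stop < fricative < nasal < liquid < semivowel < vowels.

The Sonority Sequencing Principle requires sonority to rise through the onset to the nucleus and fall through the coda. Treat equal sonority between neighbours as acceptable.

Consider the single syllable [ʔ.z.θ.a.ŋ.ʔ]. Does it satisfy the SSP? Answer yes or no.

Onset: /ʔ/ is a stop (sonority 1), /z/ is a fricative (sonority 2), /θ/ is a fricative (sonority 2); then the nucleus /a/ (sonority 6).
Onset profile 1-2-2-6 — rises to the nucleus.
Coda: /ŋ/ is a nasal (sonority 3), /ʔ/ is a stop (sonority 1).
Coda profile 6-3-1 — falls from the nucleus.

yes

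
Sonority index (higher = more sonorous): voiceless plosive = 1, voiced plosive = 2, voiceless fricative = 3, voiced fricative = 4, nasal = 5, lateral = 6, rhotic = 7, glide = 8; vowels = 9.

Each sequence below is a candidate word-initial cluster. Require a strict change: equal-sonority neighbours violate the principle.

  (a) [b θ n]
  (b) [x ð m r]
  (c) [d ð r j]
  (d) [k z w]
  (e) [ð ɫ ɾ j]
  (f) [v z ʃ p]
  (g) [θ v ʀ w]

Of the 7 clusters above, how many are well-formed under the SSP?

6

(a) 2-3-5 → obeys
(b) 3-4-5-7 → obeys
(c) 2-4-7-8 → obeys
(d) 1-4-8 → obeys
(e) 4-6-7-8 → obeys
(f) 4-4-3-1 → violates
(g) 3-4-7-8 → obeys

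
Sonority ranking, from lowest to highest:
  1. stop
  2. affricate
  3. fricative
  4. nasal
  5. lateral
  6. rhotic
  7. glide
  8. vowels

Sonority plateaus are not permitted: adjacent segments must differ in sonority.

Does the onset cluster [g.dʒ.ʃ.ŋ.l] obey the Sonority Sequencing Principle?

/g/ is a stop (sonority 1).
/dʒ/ is an affricate (sonority 2).
/ʃ/ is a fricative (sonority 3).
/ŋ/ is a nasal (sonority 4).
/l/ is a lateral (sonority 5).
The profile 1-2-3-4-5 strictly rises, so the onset cluster satisfies the SSP.

yes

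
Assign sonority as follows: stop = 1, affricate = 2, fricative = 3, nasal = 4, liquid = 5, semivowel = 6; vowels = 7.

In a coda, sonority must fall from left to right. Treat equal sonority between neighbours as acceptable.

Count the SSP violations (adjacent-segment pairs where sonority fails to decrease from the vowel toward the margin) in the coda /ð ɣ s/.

/ð/ — fricative, sonority 3.
/ɣ/ — fricative, sonority 3.
/s/ — fricative, sonority 3.
/ð/→/ɣ/: 3→3 (plateau, allowed) — ok.
/ɣ/→/s/: 3→3 (plateau, allowed) — ok.

0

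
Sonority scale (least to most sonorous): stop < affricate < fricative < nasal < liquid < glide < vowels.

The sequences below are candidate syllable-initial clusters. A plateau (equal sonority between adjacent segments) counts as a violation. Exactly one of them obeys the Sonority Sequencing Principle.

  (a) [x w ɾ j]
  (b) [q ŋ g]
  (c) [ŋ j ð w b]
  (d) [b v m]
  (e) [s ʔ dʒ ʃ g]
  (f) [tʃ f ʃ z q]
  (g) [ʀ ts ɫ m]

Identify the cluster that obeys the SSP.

(a) 3-6-5-6 → violates
(b) 1-4-1 → violates
(c) 4-6-3-6-1 → violates
(d) 1-3-4 → obeys
(e) 3-1-2-3-1 → violates
(f) 2-3-3-3-1 → violates
(g) 5-2-5-4 → violates

d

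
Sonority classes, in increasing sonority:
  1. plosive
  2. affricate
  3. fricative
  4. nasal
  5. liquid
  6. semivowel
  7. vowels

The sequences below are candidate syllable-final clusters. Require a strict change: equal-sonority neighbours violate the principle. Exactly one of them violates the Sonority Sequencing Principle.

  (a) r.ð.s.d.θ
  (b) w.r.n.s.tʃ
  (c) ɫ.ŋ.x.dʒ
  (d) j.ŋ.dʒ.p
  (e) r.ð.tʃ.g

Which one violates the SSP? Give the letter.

a

(a) r.ð.s.d.θ: profile 5-3-3-1-3 — violates.
(b) w.r.n.s.tʃ: profile 6-5-4-3-2 — obeys.
(c) ɫ.ŋ.x.dʒ: profile 5-4-3-2 — obeys.
(d) j.ŋ.dʒ.p: profile 6-4-2-1 — obeys.
(e) r.ð.tʃ.g: profile 5-3-2-1 — obeys.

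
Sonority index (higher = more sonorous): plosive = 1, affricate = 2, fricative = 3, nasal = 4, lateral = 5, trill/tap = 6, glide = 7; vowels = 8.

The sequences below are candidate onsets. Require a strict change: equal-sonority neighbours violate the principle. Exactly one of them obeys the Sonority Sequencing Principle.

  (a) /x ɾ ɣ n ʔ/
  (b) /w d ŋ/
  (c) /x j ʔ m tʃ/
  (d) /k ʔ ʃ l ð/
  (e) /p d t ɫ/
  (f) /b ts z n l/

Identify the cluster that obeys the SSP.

f

(a) sonority 3-6-3-4-1: ill-formed.
(b) sonority 7-1-4: ill-formed.
(c) sonority 3-7-1-4-2: ill-formed.
(d) sonority 1-1-3-5-3: ill-formed.
(e) sonority 1-1-1-5: ill-formed.
(f) sonority 1-2-3-4-5: well-formed.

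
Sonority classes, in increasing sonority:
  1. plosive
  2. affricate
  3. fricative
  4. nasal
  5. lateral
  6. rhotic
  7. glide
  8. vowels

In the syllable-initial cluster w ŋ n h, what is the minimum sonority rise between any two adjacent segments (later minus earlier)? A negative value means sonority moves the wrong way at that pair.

/w/ is a glide (sonority 7).
/ŋ/ is a nasal (sonority 4).
/n/ is a nasal (sonority 4).
/h/ is a fricative (sonority 3).
/w/→/ŋ/: change -3.
/ŋ/→/n/: change +0.
/n/→/h/: change -1.
Minimum = -3.

-3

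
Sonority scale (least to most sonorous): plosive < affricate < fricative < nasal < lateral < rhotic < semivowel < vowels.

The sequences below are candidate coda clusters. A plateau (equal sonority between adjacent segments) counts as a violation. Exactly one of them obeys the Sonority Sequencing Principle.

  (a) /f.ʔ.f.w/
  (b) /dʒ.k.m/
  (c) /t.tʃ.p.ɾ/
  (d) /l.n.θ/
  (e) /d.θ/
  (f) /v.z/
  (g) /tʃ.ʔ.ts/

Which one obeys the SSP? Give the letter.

(a) /f.ʔ.f.w/: profile 3-1-3-7 — violates.
(b) /dʒ.k.m/: profile 2-1-4 — violates.
(c) /t.tʃ.p.ɾ/: profile 1-2-1-6 — violates.
(d) /l.n.θ/: profile 5-4-3 — obeys.
(e) /d.θ/: profile 1-3 — violates.
(f) /v.z/: profile 3-3 — violates.
(g) /tʃ.ʔ.ts/: profile 2-1-2 — violates.

d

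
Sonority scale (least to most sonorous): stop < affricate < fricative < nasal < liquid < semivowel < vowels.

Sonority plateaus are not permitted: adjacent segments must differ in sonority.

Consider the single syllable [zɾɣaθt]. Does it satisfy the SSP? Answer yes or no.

Onset: /z/ is a fricative (sonority 3), /ɾ/ is a liquid (sonority 5), /ɣ/ is a fricative (sonority 3); then the nucleus /a/ (sonority 7).
Onset profile 3-5-3-7 — does not strictly rise throughout.
Coda: /θ/ is a fricative (sonority 3), /t/ is a stop (sonority 1).
Coda profile 7-3-1 — falls from the nucleus.

no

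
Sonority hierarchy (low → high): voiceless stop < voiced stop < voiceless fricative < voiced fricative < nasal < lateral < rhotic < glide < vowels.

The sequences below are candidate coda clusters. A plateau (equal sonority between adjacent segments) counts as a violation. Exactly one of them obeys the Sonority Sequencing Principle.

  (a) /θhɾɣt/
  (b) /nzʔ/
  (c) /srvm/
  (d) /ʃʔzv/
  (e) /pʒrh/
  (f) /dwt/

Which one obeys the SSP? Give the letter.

(a) 3-3-7-4-1 → violates
(b) 5-4-1 → obeys
(c) 3-7-4-5 → violates
(d) 3-1-4-4 → violates
(e) 1-4-7-3 → violates
(f) 2-8-1 → violates

b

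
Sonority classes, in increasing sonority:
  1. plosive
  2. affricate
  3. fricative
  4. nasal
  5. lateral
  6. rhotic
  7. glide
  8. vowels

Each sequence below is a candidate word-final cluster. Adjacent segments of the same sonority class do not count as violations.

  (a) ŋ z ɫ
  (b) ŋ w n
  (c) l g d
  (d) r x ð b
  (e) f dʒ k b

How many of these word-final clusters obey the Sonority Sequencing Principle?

(a) 4-3-5 → violates
(b) 4-7-4 → violates
(c) 5-1-1 → obeys
(d) 6-3-3-1 → obeys
(e) 3-2-1-1 → obeys

3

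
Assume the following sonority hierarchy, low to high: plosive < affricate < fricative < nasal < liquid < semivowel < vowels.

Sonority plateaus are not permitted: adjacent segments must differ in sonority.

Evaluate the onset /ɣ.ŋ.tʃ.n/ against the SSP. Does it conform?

no

/ɣ/ — fricative, sonority 3.
/ŋ/ — nasal, sonority 4.
/tʃ/ — affricate, sonority 2.
/n/ — nasal, sonority 4.
The profile is 3-4-2-4. Between /ŋ/ (4) and /tʃ/ (2) sonority does not rise, so the cluster violates the SSP.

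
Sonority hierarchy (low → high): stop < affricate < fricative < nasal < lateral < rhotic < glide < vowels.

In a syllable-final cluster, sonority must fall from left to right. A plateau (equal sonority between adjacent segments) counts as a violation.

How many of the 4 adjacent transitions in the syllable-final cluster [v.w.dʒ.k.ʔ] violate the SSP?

2

/v/ is a fricative (sonority 3).
/w/ is a glide (sonority 7).
/dʒ/ is an affricate (sonority 2).
/k/ is a stop (sonority 1).
/ʔ/ is a stop (sonority 1).
/v/→/w/: 3→7 (does not fall) — violation.
/w/→/dʒ/: 7→2 (falls) — ok.
/dʒ/→/k/: 2→1 (falls) — ok.
/k/→/ʔ/: 1→1 (plateau) — violation.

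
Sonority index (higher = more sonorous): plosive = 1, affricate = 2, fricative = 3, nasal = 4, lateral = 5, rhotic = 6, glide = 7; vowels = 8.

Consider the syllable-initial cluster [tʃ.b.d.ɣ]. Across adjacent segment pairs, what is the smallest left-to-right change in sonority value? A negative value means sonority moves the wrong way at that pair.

-1

/tʃ/: affricate = 2.
/b/: plosive = 1.
/d/: plosive = 1.
/ɣ/: fricative = 3.
/tʃ/→/b/: change -1.
/b/→/d/: change +0.
/d/→/ɣ/: change +2.
Minimum = -1.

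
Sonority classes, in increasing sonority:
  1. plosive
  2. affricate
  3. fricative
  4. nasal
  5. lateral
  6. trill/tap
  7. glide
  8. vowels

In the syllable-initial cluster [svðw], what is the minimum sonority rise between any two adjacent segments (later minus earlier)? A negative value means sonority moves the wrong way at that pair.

0

/s/: fricative = 3.
/v/: fricative = 3.
/ð/: fricative = 3.
/w/: glide = 7.
/s/→/v/: change +0.
/v/→/ð/: change +0.
/ð/→/w/: change +4.
Minimum = 0.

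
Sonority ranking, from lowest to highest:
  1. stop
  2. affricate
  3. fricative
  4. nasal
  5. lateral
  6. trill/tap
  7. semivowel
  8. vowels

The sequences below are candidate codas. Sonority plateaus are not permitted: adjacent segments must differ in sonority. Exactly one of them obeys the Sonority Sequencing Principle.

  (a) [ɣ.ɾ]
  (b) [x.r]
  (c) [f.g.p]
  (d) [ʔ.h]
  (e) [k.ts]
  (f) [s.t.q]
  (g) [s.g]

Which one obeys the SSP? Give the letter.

(a) sonority 3-6: ill-formed.
(b) sonority 3-6: ill-formed.
(c) sonority 3-1-1: ill-formed.
(d) sonority 1-3: ill-formed.
(e) sonority 1-2: ill-formed.
(f) sonority 3-1-1: ill-formed.
(g) sonority 3-1: well-formed.

g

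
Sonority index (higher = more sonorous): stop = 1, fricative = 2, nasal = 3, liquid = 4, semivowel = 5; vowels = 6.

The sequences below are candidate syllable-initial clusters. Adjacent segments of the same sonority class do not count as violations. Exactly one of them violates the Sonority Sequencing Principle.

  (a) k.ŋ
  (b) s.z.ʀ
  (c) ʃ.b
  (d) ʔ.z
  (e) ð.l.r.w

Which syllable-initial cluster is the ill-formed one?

(a) k.ŋ: profile 1-3 — obeys.
(b) s.z.ʀ: profile 2-2-4 — obeys.
(c) ʃ.b: profile 2-1 — violates.
(d) ʔ.z: profile 1-2 — obeys.
(e) ð.l.r.w: profile 2-4-4-5 — obeys.

c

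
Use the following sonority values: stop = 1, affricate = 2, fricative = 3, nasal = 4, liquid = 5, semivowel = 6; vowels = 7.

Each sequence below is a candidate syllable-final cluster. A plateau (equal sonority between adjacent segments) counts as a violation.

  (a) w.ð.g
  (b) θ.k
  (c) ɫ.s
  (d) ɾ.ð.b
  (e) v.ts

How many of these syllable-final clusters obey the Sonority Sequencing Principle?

5

(a) sonority 6-3-1: well-formed.
(b) sonority 3-1: well-formed.
(c) sonority 5-3: well-formed.
(d) sonority 5-3-1: well-formed.
(e) sonority 3-2: well-formed.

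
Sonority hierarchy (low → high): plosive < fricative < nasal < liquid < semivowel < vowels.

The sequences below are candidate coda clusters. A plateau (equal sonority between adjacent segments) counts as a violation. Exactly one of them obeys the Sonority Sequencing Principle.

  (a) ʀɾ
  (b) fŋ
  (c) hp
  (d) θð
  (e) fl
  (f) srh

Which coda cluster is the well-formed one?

(a) ʀɾ: profile 4-4 — violates.
(b) fŋ: profile 2-3 — violates.
(c) hp: profile 2-1 — obeys.
(d) θð: profile 2-2 — violates.
(e) fl: profile 2-4 — violates.
(f) srh: profile 2-4-2 — violates.

c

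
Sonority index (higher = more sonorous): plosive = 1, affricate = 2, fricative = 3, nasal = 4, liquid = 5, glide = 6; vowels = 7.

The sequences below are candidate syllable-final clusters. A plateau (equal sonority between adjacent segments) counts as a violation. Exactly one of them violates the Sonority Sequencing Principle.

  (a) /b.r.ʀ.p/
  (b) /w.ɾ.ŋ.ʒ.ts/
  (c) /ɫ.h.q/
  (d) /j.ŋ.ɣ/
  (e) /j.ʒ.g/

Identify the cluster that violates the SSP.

(a) /b.r.ʀ.p/: profile 1-5-5-1 — violates.
(b) /w.ɾ.ŋ.ʒ.ts/: profile 6-5-4-3-2 — obeys.
(c) /ɫ.h.q/: profile 5-3-1 — obeys.
(d) /j.ŋ.ɣ/: profile 6-4-3 — obeys.
(e) /j.ʒ.g/: profile 6-3-1 — obeys.

a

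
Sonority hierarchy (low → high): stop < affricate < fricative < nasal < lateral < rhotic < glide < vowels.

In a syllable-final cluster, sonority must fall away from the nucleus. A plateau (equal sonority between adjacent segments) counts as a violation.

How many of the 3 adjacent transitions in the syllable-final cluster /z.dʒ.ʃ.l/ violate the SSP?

2

/z/ — fricative, sonority 3.
/dʒ/ — affricate, sonority 2.
/ʃ/ — fricative, sonority 3.
/l/ — lateral, sonority 5.
/z/→/dʒ/: 3→2 (falls) — ok.
/dʒ/→/ʃ/: 2→3 (does not fall) — violation.
/ʃ/→/l/: 3→5 (does not fall) — violation.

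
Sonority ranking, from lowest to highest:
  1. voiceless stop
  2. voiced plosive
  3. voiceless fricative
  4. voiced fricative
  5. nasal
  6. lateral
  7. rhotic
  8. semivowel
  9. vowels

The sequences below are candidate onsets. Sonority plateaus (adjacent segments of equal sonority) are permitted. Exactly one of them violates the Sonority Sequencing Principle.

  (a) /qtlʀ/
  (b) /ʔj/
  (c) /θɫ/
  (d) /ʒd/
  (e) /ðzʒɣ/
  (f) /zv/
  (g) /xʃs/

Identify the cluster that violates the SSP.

(a) 1-1-6-7 → obeys
(b) 1-8 → obeys
(c) 3-6 → obeys
(d) 4-2 → violates
(e) 4-4-4-4 → obeys
(f) 4-4 → obeys
(g) 3-3-3 → obeys

d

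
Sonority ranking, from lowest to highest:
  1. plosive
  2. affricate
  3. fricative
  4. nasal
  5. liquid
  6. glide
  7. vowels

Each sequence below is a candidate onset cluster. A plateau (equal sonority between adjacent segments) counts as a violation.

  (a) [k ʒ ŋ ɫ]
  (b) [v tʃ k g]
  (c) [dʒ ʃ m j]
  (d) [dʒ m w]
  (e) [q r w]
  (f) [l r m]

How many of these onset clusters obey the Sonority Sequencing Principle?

4

(a) sonority 1-3-4-5: well-formed.
(b) sonority 3-2-1-1: ill-formed.
(c) sonority 2-3-4-6: well-formed.
(d) sonority 2-4-6: well-formed.
(e) sonority 1-5-6: well-formed.
(f) sonority 5-5-4: ill-formed.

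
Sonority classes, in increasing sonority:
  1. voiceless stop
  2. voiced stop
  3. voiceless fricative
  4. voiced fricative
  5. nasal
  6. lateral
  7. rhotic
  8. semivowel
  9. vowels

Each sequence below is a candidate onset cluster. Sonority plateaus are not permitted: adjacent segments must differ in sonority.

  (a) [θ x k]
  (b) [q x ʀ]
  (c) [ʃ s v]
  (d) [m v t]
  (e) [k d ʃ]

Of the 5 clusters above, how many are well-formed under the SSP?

2

(a) sonority 3-3-1: ill-formed.
(b) sonority 1-3-7: well-formed.
(c) sonority 3-3-4: ill-formed.
(d) sonority 5-4-1: ill-formed.
(e) sonority 1-2-3: well-formed.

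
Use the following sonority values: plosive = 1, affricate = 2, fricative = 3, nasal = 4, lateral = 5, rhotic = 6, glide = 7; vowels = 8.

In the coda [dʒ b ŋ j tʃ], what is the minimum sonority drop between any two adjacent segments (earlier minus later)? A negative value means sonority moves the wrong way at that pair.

-3

/dʒ/: affricate = 2.
/b/: plosive = 1.
/ŋ/: nasal = 4.
/j/: glide = 7.
/tʃ/: affricate = 2.
/dʒ/→/b/: change +1.
/b/→/ŋ/: change -3.
/ŋ/→/j/: change -3.
/j/→/tʃ/: change +5.
Minimum = -3.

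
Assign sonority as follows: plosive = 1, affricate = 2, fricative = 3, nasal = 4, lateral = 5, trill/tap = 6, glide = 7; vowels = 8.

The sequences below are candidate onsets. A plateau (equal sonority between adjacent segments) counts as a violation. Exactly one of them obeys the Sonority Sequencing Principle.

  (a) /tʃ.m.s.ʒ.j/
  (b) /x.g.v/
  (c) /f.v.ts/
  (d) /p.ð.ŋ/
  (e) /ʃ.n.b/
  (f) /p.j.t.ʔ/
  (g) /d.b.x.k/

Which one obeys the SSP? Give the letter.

(a) sonority 2-4-3-3-7: ill-formed.
(b) sonority 3-1-3: ill-formed.
(c) sonority 3-3-2: ill-formed.
(d) sonority 1-3-4: well-formed.
(e) sonority 3-4-1: ill-formed.
(f) sonority 1-7-1-1: ill-formed.
(g) sonority 1-1-3-1: ill-formed.

d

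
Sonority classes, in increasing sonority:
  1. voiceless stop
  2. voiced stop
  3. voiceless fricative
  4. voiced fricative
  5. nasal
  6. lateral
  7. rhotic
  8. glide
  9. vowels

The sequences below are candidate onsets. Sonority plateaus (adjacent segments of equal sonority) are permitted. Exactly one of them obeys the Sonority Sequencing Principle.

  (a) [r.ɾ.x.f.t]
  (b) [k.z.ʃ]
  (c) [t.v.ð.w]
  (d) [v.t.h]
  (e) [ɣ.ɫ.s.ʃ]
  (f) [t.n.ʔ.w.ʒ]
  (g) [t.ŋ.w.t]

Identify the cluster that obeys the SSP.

c

(a) [r.ɾ.x.f.t]: profile 7-7-3-3-1 — violates.
(b) [k.z.ʃ]: profile 1-4-3 — violates.
(c) [t.v.ð.w]: profile 1-4-4-8 — obeys.
(d) [v.t.h]: profile 4-1-3 — violates.
(e) [ɣ.ɫ.s.ʃ]: profile 4-6-3-3 — violates.
(f) [t.n.ʔ.w.ʒ]: profile 1-5-1-8-4 — violates.
(g) [t.ŋ.w.t]: profile 1-5-8-1 — violates.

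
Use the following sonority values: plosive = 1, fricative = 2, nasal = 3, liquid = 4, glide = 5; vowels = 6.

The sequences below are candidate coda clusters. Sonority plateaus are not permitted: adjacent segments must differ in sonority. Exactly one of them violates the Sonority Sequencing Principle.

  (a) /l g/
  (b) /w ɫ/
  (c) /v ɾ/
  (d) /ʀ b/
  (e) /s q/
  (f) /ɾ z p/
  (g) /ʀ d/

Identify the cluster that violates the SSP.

(a) /l g/: profile 4-1 — obeys.
(b) /w ɫ/: profile 5-4 — obeys.
(c) /v ɾ/: profile 2-4 — violates.
(d) /ʀ b/: profile 4-1 — obeys.
(e) /s q/: profile 2-1 — obeys.
(f) /ɾ z p/: profile 4-2-1 — obeys.
(g) /ʀ d/: profile 4-1 — obeys.

c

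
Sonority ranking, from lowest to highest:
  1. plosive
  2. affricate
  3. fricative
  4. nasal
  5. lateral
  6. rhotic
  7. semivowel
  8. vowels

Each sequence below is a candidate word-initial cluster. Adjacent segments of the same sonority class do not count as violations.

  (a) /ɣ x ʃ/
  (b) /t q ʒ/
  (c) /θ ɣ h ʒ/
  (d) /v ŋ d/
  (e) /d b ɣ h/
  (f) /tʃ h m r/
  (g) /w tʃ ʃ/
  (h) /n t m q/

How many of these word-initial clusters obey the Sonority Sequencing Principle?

(a) 3-3-3 → obeys
(b) 1-1-3 → obeys
(c) 3-3-3-3 → obeys
(d) 3-4-1 → violates
(e) 1-1-3-3 → obeys
(f) 2-3-4-6 → obeys
(g) 7-2-3 → violates
(h) 4-1-4-1 → violates

5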